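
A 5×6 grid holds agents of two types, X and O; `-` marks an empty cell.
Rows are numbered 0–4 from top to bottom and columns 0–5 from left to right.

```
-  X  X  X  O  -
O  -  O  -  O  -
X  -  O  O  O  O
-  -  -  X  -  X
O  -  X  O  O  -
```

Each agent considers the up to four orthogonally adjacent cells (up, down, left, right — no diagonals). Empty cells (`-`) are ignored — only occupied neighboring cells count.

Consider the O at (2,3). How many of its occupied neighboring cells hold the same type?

Occupied neighbors of (2,3): (3,3)=X, (2,2)=O, (2,4)=O.
Same type (O): 2 of 3.

2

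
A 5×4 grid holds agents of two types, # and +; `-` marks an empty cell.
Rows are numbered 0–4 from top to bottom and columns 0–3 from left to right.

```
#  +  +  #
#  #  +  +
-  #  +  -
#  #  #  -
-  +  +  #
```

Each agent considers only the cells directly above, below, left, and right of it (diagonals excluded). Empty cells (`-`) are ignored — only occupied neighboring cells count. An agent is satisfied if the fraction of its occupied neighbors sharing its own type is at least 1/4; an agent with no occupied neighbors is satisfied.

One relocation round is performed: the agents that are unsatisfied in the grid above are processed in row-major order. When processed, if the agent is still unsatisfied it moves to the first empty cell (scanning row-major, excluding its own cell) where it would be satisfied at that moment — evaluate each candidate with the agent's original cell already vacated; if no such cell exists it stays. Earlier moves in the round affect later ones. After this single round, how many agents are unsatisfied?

0

Initially unsatisfied (in order): (0,3), (4,3).
  (0,3) → (2,0).
  (4,3) → (3,3).
Resulting grid:
# + + -
# # + +
# # + -
# # # #
- + + -
All satisfied now.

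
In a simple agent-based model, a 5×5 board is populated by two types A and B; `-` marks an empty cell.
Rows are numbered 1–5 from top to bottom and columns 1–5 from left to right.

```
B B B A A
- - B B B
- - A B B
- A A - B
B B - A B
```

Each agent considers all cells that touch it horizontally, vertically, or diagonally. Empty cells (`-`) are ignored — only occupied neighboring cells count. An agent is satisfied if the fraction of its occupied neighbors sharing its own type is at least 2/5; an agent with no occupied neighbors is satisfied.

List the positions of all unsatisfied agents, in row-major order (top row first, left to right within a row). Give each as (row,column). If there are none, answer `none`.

(1,4), (1,5), (5,2), (5,4)

(1,1)B 1/1 satisfied
(1,2)B 3/3 satisfied
(1,3)B 3/4 satisfied
(1,4)A 1/5 not
(1,5)A 1/3 not
(2,3)B 4/6 satisfied
(2,4)B 5/8 satisfied
(2,5)B 3/5 satisfied
(3,3)A 2/5 satisfied
(3,4)B 5/7 satisfied
(3,5)B 4/4 satisfied
(4,2)A 2/4 satisfied
(4,3)A 3/5 satisfied
(4,5)B 3/4 satisfied
(5,1)B 1/2 satisfied
(5,2)B 1/3 not
(5,4)A 1/3 not
(5,5)B 1/2 satisfied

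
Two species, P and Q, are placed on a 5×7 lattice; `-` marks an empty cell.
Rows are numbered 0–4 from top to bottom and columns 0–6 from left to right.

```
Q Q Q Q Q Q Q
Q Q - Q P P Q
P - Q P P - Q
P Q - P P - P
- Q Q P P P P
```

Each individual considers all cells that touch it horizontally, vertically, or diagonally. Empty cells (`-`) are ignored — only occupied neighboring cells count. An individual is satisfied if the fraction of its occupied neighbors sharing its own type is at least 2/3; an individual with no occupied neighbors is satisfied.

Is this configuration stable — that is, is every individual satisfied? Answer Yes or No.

No

(0,0)Q 3/3 ✓
(0,1)Q 4/4 ✓
(0,2)Q 4/4 ✓
(0,3)Q 3/4 ✓
(0,4)Q 3/5 ✗
(0,5)Q 3/5 ✗
(0,6)Q 2/3 ✓
(1,0)Q 3/4 ✓
(1,1)Q 5/6 ✓
(1,3)Q 4/7 ✗
(1,4)P 3/7 ✗
(1,5)P 2/7 ✗
(1,6)Q 3/4 ✓
(2,0)P 1/4 ✗
(2,2)Q 3/5 ✗
(2,3)P 4/6 ✓
(2,4)P 5/6 ✓
(2,6)Q 1/3 ✗
(3,0)P 1/3 ✗
(3,1)Q 3/5 ✗
(3,3)P 5/7 ✓
(3,4)P 6/6 ✓
(3,6)P 2/3 ✓
(4,1)Q 2/3 ✓
(4,2)Q 2/4 ✗
(4,3)P 3/4 ✓
(4,4)P 4/4 ✓
(4,5)P 4/4 ✓
(4,6)P 2/2 ✓
For instance (0,4) has only 3/5 same-type neighbors, below 2/3.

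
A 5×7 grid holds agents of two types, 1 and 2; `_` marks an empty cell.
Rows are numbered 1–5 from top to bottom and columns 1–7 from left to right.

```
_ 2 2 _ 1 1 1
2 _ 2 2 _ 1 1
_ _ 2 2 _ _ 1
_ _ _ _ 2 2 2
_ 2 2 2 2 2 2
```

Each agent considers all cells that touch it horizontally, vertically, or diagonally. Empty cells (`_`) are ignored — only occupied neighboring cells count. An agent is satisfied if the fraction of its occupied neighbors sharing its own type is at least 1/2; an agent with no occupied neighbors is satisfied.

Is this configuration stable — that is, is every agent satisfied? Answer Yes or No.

Row 1: (1,2)2 3/3 satisfied · (1,3)2 3/3 satisfied · (1,5)1 2/3 satisfied · (1,6)1 4/4 satisfied · (1,7)1 3/3 satisfied
Row 2: (2,1)2 1/1 satisfied · (2,3)2 5/5 satisfied · (2,4)2 4/5 satisfied · (2,6)1 5/5 satisfied · (2,7)1 4/4 satisfied
Row 3: (3,3)2 3/3 satisfied · (3,4)2 4/4 satisfied · (3,7)1 2/4 satisfied
Row 4: (4,5)2 5/5 satisfied · (4,6)2 5/6 satisfied · (4,7)2 3/4 satisfied
Row 5: (5,2)2 1/1 satisfied · (5,3)2 2/2 satisfied · (5,4)2 3/3 satisfied · (5,5)2 4/4 satisfied · (5,6)2 5/5 satisfied · (5,7)2 3/3 satisfied
All meet the threshold, so the configuration is stable.

Yes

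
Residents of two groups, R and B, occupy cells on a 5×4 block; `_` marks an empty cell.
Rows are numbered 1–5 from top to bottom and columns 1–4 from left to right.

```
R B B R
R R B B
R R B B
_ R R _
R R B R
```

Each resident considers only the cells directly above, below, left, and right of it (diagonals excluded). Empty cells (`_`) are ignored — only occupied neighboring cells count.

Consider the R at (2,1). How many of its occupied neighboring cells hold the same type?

3

Occupied neighbors of (2,1): (1,1)=R, (3,1)=R, (2,2)=R.
Same type (R): 3 of 3.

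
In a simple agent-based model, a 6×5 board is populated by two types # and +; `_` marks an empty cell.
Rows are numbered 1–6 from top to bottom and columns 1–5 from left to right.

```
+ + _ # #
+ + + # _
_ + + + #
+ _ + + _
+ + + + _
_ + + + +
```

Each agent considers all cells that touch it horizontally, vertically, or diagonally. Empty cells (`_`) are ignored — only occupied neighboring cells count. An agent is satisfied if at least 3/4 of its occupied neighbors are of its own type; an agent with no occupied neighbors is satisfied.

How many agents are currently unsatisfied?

(1,1)+ 3/3 ✓
(1,2)+ 4/4 ✓
(1,4)# 2/3 ✗
(1,5)# 2/2 ✓
(2,1)+ 4/4 ✓
(2,2)+ 6/6 ✓
(2,3)+ 5/7 ✗
(2,4)# 3/6 ✗
(3,2)+ 6/6 ✓
(3,3)+ 6/7 ✓
(3,4)+ 4/6 ✗
(3,5)# 1/3 ✗
(4,1)+ 3/3 ✓
(4,3)+ 7/7 ✓
(4,4)+ 5/6 ✓
(5,1)+ 3/3 ✓
(5,2)+ 6/6 ✓
(5,3)+ 7/7 ✓
(5,4)+ 6/6 ✓
(6,2)+ 4/4 ✓
(6,3)+ 5/5 ✓
(6,4)+ 4/4 ✓
(6,5)+ 2/2 ✓
Unsatisfied: (1,4), (2,3), (2,4), (3,4), (3,5) — 5 in total.

5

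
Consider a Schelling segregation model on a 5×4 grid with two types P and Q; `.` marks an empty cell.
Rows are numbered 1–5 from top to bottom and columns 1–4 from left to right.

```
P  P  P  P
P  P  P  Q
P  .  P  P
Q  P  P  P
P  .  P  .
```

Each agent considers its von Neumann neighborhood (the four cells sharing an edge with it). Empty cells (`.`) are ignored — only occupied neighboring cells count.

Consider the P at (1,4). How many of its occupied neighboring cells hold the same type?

1

Occupied neighbors of (1,4): (2,4)=Q, (1,3)=P.
Same type (P): 1 of 2.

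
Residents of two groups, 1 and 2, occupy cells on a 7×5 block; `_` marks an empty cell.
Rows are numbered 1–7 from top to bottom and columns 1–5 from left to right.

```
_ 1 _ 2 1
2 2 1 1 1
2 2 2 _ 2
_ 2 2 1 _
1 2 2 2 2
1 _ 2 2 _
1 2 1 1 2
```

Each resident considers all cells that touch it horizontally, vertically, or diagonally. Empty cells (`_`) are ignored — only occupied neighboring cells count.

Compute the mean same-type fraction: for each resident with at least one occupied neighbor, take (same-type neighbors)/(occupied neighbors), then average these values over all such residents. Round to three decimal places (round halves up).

0.533

(1,2)1 1/3
(1,4)2 0/4
(1,5)1 2/3
(2,1)2 3/4
(2,2)2 4/6
(2,3)1 2/6
(2,4)1 3/6
(2,5)1 2/4
(3,1)2 4/4
(3,2)2 6/7
(3,3)2 4/7
(3,5)2 0/3
(4,2)2 6/7
(4,3)2 6/7
(4,4)1 0/6
(5,1)1 1/3
(5,2)2 4/6
(5,3)2 6/7
(5,4)2 5/6
(5,5)2 2/3
(6,1)1 2/4
(6,3)2 5/7
(6,4)2 5/7
(7,1)1 1/2
(7,2)2 1/4
(7,3)1 1/4
(7,4)1 1/4
(7,5)2 1/2
Sum over 28 residents: 1/3 + 0/4 + 2/3 + 3/4 + 4/6 + 2/6 + 3/6 + 2/4 + 4/4 + 6/7 + 4/7 + 0/3 + 6/7 + 6/7 + 0/6 + 1/3 + 4/6 + 6/7 + 5/6 + 2/3 + 2/4 + 5/7 + 5/7 + 1/2 + 1/4 + 1/4 + 1/4 + 1/2 = 209/14; mean = 209/14 ÷ 28 = 209/392 = 0.533163… → 0.533.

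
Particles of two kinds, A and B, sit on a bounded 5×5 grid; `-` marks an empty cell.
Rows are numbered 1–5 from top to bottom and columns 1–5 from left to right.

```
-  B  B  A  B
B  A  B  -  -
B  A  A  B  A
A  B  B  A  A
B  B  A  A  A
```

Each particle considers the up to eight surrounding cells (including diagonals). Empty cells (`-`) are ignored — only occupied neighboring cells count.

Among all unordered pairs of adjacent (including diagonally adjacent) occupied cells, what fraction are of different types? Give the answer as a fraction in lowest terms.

29/57

Scan each occupied cell's neighbors to the right and below (and the two forward diagonals) so each pair is counted once.
Row 1: B(1,2)–B(1,3)= B(1,2)–A(2,2)≠ B(1,2)–B(2,3)= B(1,2)–B(2,1)= B(1,3)–A(1,4)≠ B(1,3)–B(2,3)= B(1,3)–A(2,2)≠ A(1,4)–B(1,5)≠ A(1,4)–B(2,3)≠  → 5/9 unlike.
Row 2: B(2,1)–A(2,2)≠ B(2,1)–B(3,1)= B(2,1)–A(3,2)≠ A(2,2)–B(2,3)≠ A(2,2)–A(3,2)= A(2,2)–A(3,3)= A(2,2)–B(3,1)≠ B(2,3)–A(3,3)≠ B(2,3)–B(3,4)= B(2,3)–A(3,2)≠  → 6/10 unlike.
Row 3: B(3,1)–A(3,2)≠ B(3,1)–A(4,1)≠ B(3,1)–B(4,2)= A(3,2)–A(3,3)= A(3,2)–B(4,2)≠ A(3,2)–B(4,3)≠ A(3,2)–A(4,1)= A(3,3)–B(3,4)≠ A(3,3)–B(4,3)≠ A(3,3)–A(4,4)= A(3,3)–B(4,2)≠ B(3,4)–A(3,5)≠ B(3,4)–A(4,4)≠ B(3,4)–A(4,5)≠ B(3,4)–B(4,3)= A(3,5)–A(4,5)= A(3,5)–A(4,4)=  → 10/17 unlike.
Row 4: A(4,1)–B(4,2)≠ A(4,1)–B(5,1)≠ A(4,1)–B(5,2)≠ B(4,2)–B(4,3)= B(4,2)–B(5,2)= B(4,2)–A(5,3)≠ B(4,2)–B(5,1)= B(4,3)–A(4,4)≠ B(4,3)–A(5,3)≠ B(4,3)–A(5,4)≠ B(4,3)–B(5,2)= A(4,4)–A(4,5)= A(4,4)–A(5,4)= A(4,4)–A(5,5)= A(4,4)–A(5,3)= A(4,5)–A(5,5)= A(4,5)–A(5,4)=  → 7/17 unlike.
Row 5: B(5,1)–B(5,2)= B(5,2)–A(5,3)≠ A(5,3)–A(5,4)= A(5,4)–A(5,5)=  → 1/4 unlike.
Total adjacent occupied pairs: 57; unlike-type pairs: 29.
29/57 is already in lowest terms.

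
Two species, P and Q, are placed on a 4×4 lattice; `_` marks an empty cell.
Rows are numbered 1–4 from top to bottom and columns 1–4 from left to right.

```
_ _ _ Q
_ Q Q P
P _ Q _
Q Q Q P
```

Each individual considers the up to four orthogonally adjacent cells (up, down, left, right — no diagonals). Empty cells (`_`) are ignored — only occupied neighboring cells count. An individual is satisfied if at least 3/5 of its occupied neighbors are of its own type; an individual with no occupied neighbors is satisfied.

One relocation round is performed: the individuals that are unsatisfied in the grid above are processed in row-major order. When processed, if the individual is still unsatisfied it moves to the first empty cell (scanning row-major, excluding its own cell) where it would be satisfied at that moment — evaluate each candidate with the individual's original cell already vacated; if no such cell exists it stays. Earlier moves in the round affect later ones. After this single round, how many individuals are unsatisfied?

1

Initially unsatisfied (in order): (1,4), (2,4), (3,1), (4,1), (4,4).
  (1,4) → (1,1).
  (2,4) → (1,4).
  (3,1): no empty cell satisfies it; stays.
  (4,1) → (1,2).
  (4,4): no empty cell satisfies it; stays.
Resulting grid:
Q Q _ P
_ Q Q _
P _ Q _
_ Q Q P
Unsatisfied now: (4,4).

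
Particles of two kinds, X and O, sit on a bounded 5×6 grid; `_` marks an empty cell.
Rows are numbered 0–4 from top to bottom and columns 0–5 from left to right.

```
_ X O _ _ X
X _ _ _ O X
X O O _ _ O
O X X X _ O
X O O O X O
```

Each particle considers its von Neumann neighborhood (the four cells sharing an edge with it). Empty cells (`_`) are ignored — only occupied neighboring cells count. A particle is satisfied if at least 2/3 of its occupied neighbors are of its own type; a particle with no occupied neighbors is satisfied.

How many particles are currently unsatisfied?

Row 0: (0,1)X 0/1 unhappy · (0,2)O 0/1 unhappy · (0,5)X 1/1 ok
Row 1: (1,0)X 1/1 ok · (1,4)O 0/1 unhappy · (1,5)X 1/3 unhappy
Row 2: (2,0)X 1/3 unhappy · (2,1)O 1/3 unhappy · (2,2)O 1/2 unhappy · (2,5)O 1/2 unhappy
Row 3: (3,0)O 0/3 unhappy · (3,1)X 1/4 unhappy · (3,2)X 2/4 unhappy · (3,3)X 1/2 unhappy · (3,5)O 2/2 ok
Row 4: (4,0)X 0/2 unhappy · (4,1)O 1/3 unhappy · (4,2)O 2/3 ok · (4,3)O 1/3 unhappy · (4,4)X 0/2 unhappy · (4,5)O 1/2 unhappy
Unsatisfied: (0,1), (0,2), (1,4), (1,5), (2,0), (2,1), (2,2), (2,5), (3,0), (3,1), (3,2), (3,3), (4,0), (4,1), (4,3), (4,4), (4,5) — 17 in total.

17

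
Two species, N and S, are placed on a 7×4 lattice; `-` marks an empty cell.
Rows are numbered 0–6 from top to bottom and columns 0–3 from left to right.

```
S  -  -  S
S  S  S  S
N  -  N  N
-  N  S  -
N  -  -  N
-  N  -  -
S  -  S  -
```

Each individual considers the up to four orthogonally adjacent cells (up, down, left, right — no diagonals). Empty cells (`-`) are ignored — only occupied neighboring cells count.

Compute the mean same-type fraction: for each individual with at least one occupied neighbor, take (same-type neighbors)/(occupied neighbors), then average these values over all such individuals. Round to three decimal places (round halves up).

0.530

(0,0)S 1/1
(0,3)S 1/1
(1,0)S 2/3
(1,1)S 2/2
(1,2)S 2/3
(1,3)S 2/3
(2,0)N 0/1
(2,2)N 1/3
(2,3)N 1/2
(3,1)N 0/1
(3,2)S 0/2
(4,0)N — no occupied neighbors
(4,3)N — no occupied neighbors
(5,1)N — no occupied neighbors
(6,0)S — no occupied neighbors
(6,2)S — no occupied neighbors
Sum over 11 individuals: 1/1 + 1/1 + 2/3 + 2/2 + 2/3 + 2/3 + 0/1 + 1/3 + 1/2 + 0/1 + 0/2 = 35/6; mean = 35/6 ÷ 11 = 35/66 = 0.530303… → 0.530.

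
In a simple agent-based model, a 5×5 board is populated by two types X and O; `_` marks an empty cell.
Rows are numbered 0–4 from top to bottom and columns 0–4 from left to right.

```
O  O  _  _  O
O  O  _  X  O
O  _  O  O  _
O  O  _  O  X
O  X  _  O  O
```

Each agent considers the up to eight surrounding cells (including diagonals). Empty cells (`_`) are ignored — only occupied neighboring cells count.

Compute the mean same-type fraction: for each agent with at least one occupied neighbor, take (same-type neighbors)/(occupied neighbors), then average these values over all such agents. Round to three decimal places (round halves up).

Row 0: (0,0)O 3/3 · (0,1)O 3/3 · (0,4)O 1/2
Row 1: (1,0)O 4/4 · (1,1)O 5/5 · (1,3)X 0/4 · (1,4)O 2/3
Row 2: (2,0)O 4/4 · (2,2)O 4/5 · (2,3)O 3/5
Row 3: (3,0)O 3/4 · (3,1)O 4/5 · (3,3)O 4/5 · (3,4)X 0/4
Row 4: (4,0)O 2/3 · (4,1)X 0/3 · (4,3)O 2/3 · (4,4)O 2/3
Sum over 18 agents: 3/3 + 3/3 + 1/2 + 4/4 + 5/5 + 0/4 + 2/3 + 4/4 + 4/5 + 3/5 + 3/4 + 4/5 + 4/5 + 0/4 + 2/3 + 0/3 + 2/3 + 2/3 = 143/12; mean = 143/12 ÷ 18 = 143/216 = 0.662037… → 0.662.

0.662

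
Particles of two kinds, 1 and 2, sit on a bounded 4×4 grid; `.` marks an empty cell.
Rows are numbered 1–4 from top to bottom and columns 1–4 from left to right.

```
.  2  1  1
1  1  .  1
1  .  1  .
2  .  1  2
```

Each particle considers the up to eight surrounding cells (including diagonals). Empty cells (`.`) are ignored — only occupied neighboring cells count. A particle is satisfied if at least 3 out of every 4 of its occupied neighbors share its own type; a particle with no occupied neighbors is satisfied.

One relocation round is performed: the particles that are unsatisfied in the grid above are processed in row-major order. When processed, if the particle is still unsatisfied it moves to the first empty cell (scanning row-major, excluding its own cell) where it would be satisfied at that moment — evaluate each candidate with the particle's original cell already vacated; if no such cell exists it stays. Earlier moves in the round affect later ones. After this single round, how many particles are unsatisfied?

3

Initially unsatisfied (in order): (1,2), (2,1), (3,1), (4,1), (4,3), (4,4).
  (1,2): no empty cell satisfies it; stays.
  (2,1) → (2,3).
  (3,1) → (3,2).
  (4,1): no empty cell satisfies it; stays.
  (4,3) → (3,4).
  (4,4): no empty cell satisfies it; stays.
Resulting grid:
. 2 1 1
. 1 1 1
. 1 1 1
2 . . 2
Unsatisfied now: (1,2), (4,1), (4,4).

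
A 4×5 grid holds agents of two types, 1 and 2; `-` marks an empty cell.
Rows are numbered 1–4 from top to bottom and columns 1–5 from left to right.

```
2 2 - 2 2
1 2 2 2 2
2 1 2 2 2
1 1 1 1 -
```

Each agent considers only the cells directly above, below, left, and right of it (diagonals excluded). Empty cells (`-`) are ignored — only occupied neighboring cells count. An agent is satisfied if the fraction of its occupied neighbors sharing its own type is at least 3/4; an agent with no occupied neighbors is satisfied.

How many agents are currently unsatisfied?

(1,1)2 1/2 not
(1,2)2 2/2 satisfied
(1,4)2 2/2 satisfied
(1,5)2 2/2 satisfied
(2,1)1 0/3 not
(2,2)2 2/4 not
(2,3)2 3/3 satisfied
(2,4)2 4/4 satisfied
(2,5)2 3/3 satisfied
(3,1)2 0/3 not
(3,2)1 1/4 not
(3,3)2 2/4 not
(3,4)2 3/4 satisfied
(3,5)2 2/2 satisfied
(4,1)1 1/2 not
(4,2)1 3/3 satisfied
(4,3)1 2/3 not
(4,4)1 1/2 not
Unsatisfied: (1,1), (2,1), (2,2), (3,1), (3,2), (3,3), (4,1), (4,3), (4,4) — 9 in total.

9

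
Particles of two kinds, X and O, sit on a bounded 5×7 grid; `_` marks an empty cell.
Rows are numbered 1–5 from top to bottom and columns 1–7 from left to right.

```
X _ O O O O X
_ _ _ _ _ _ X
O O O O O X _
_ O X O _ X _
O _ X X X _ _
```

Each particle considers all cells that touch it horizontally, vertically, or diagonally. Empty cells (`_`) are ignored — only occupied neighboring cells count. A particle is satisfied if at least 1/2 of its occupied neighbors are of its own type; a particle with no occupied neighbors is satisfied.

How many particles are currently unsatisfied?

3

(1,1)X 0/0 ok
(1,3)O 1/1 ok
(1,4)O 2/2 ok
(1,5)O 2/2 ok
(1,6)O 1/3 unhappy
(1,7)X 1/2 ok
(2,7)X 2/3 ok
(3,1)O 2/2 ok
(3,2)O 3/4 ok
(3,3)O 4/5 ok
(3,4)O 3/4 ok
(3,5)O 2/4 ok
(3,6)X 2/3 ok
(4,2)O 4/6 ok
(4,3)X 2/7 unhappy
(4,4)O 3/7 unhappy
(4,6)X 2/3 ok
(5,1)O 1/1 ok
(5,3)X 2/4 ok
(5,4)X 3/4 ok
(5,5)X 2/3 ok
Unsatisfied: (1,6), (4,3), (4,4) — 3 in total.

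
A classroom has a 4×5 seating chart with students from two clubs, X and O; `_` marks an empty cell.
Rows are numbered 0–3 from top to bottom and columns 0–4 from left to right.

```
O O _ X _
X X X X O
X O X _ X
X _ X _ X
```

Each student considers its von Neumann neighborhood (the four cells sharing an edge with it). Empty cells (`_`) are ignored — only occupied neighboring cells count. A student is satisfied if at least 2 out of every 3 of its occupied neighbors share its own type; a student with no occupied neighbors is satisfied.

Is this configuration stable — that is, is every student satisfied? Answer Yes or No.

Row 0: (0,0)O 1/2 not · (0,1)O 1/2 not · (0,3)X 1/1 satisfied
Row 1: (1,0)X 2/3 satisfied · (1,1)X 2/4 not · (1,2)X 3/3 satisfied · (1,3)X 2/3 satisfied · (1,4)O 0/2 not
Row 2: (2,0)X 2/3 satisfied · (2,1)O 0/3 not · (2,2)X 2/3 satisfied · (2,4)X 1/2 not
Row 3: (3,0)X 1/1 satisfied · (3,2)X 1/1 satisfied · (3,4)X 1/1 satisfied
For instance (0,0) has only 1/2 same-type neighbors, below 2/3.

No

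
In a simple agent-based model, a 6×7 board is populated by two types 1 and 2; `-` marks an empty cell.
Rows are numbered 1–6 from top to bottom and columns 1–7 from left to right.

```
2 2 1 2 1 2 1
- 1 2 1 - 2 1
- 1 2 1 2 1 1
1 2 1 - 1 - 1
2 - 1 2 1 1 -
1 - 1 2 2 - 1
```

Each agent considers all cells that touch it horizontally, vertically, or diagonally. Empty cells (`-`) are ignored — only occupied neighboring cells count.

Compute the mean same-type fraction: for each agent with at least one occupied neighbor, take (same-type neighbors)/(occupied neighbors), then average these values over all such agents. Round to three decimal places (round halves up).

(1,1)2 1/2
(1,2)2 2/4
(1,3)1 2/5
(1,4)2 1/4
(1,5)1 1/4
(1,6)2 1/4
(1,7)1 1/3
(2,2)1 2/6
(2,3)2 3/8
(2,4)1 3/7
(2,6)2 2/7
(2,7)1 3/5
(3,2)1 3/6
(3,3)2 2/7
(3,4)1 3/6
(3,5)2 1/5
(3,6)1 4/6
(3,7)1 3/4
(4,1)1 1/3
(4,2)2 2/6
(4,3)1 3/6
(4,5)1 4/6
(4,7)1 3/3
(5,1)2 1/3
(5,3)1 2/5
(5,4)2 2/7
(5,5)1 2/5
(5,6)1 4/5
(6,1)1 0/1
(6,3)1 1/3
(6,4)2 2/5
(6,5)2 2/4
(6,7)1 1/1
Sum over 33 agents: 1/2 + 2/4 + 2/5 + 1/4 + 1/4 + 1/4 + 1/3 + 2/6 + 3/8 + 3/7 + 2/7 + 3/5 + 3/6 + 2/7 + 3/6 + 1/5 + 4/6 + 3/4 + 1/3 + 2/6 + 3/6 + 4/6 + 3/3 + 1/3 + 2/5 + 2/7 + 2/5 + 4/5 + 0/1 + 1/3 + 2/5 + 2/4 + 1/1 = 12343/840; mean = 12343/840 ÷ 33 = 12343/27720 = 0.445274… → 0.445.

0.445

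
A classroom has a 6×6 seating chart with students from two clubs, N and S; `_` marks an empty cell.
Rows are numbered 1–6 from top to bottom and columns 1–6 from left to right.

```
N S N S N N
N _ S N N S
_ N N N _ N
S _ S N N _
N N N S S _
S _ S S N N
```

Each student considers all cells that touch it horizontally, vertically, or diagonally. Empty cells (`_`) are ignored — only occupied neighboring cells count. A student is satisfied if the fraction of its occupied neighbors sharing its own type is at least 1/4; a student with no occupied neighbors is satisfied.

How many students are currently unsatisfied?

5

Row 1: (1,1)N 1/2 satisfied · (1,2)S 1/4 satisfied · (1,3)N 1/4 satisfied · (1,4)S 1/5 not · (1,5)N 3/5 satisfied · (1,6)N 2/3 satisfied
Row 2: (2,1)N 2/3 satisfied · (2,3)S 2/7 satisfied · (2,4)N 5/7 satisfied · (2,5)N 5/7 satisfied · (2,6)S 0/4 not
Row 3: (3,2)N 2/5 satisfied · (3,3)N 4/6 satisfied · (3,4)N 5/7 satisfied · (3,6)N 2/3 satisfied
Row 4: (4,1)S 0/3 not · (4,3)S 1/7 not · (4,4)N 4/7 satisfied · (4,5)N 3/5 satisfied
Row 5: (5,1)N 1/3 satisfied · (5,2)N 2/6 satisfied · (5,3)N 2/6 satisfied · (5,4)S 4/8 satisfied · (5,5)S 2/6 satisfied
Row 6: (6,1)S 0/2 not · (6,3)S 2/4 satisfied · (6,4)S 3/5 satisfied · (6,5)N 1/4 satisfied · (6,6)N 1/2 satisfied
Unsatisfied: (1,4), (2,6), (4,1), (4,3), (6,1) — 5 in total.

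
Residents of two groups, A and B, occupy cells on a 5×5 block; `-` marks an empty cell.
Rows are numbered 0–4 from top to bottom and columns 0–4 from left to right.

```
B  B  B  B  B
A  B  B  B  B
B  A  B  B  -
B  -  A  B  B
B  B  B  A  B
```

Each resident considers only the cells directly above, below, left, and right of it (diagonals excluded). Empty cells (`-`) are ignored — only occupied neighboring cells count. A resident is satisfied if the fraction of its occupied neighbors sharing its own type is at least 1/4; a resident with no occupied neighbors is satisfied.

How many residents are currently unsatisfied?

4

Row 0: (0,0)B 1/2 ✓ · (0,1)B 3/3 ✓ · (0,2)B 3/3 ✓ · (0,3)B 3/3 ✓ · (0,4)B 2/2 ✓
Row 1: (1,0)A 0/3 ✗ · (1,1)B 2/4 ✓ · (1,2)B 4/4 ✓ · (1,3)B 4/4 ✓ · (1,4)B 2/2 ✓
Row 2: (2,0)B 1/3 ✓ · (2,1)A 0/3 ✗ · (2,2)B 2/4 ✓ · (2,3)B 3/3 ✓
Row 3: (3,0)B 2/2 ✓ · (3,2)A 0/3 ✗ · (3,3)B 2/4 ✓ · (3,4)B 2/2 ✓
Row 4: (4,0)B 2/2 ✓ · (4,1)B 2/2 ✓ · (4,2)B 1/3 ✓ · (4,3)A 0/3 ✗ · (4,4)B 1/2 ✓
Unsatisfied: (1,0), (2,1), (3,2), (4,3) — 4 in total.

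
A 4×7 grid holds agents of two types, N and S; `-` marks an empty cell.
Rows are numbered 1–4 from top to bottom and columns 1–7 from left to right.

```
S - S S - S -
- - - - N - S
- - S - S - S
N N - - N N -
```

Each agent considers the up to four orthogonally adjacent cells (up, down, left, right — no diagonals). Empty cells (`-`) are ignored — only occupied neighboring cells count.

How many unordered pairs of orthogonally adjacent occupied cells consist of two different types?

Scan each occupied cell's neighbors to the right and below so each pair is counted once.
Row 1: S(1,3)–S(1,4)=  → 0/1 unlike.
Row 2: N(2,5)–S(3,5)≠ S(2,7)–S(3,7)=  → 1/2 unlike.
Row 3: S(3,5)–N(4,5)≠  → 1/1 unlike.
Row 4: N(4,1)–N(4,2)= N(4,5)–N(4,6)=  → 0/2 unlike.
Total adjacent occupied pairs: 6; unlike-type pairs: 2.

2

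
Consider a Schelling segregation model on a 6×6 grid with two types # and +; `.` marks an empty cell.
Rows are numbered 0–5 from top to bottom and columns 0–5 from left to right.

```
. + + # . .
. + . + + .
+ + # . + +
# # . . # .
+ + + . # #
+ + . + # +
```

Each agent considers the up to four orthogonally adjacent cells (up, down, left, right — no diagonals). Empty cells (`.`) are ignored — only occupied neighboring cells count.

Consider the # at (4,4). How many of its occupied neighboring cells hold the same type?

Occupied neighbors of (4,4): (3,4)=#, (5,4)=#, (4,5)=#.
Same type (#): 3 of 3.

3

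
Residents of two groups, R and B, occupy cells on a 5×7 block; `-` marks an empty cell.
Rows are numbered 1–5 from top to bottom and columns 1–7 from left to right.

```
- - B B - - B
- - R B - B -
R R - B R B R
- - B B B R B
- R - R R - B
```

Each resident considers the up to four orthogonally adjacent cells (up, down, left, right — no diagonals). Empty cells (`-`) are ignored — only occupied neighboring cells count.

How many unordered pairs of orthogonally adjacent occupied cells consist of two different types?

12

Scan each occupied cell's neighbors to the right and below so each pair is counted once.
Row 1: B(1,3)–B(1,4)= B(1,3)–R(2,3)≠ B(1,4)–B(2,4)=  → 1/3 unlike.
Row 2: R(2,3)–B(2,4)≠ B(2,4)–B(3,4)= B(2,6)–B(3,6)=  → 1/3 unlike.
Row 3: R(3,1)–R(3,2)= B(3,4)–R(3,5)≠ B(3,4)–B(4,4)= R(3,5)–B(3,6)≠ R(3,5)–B(4,5)≠ B(3,6)–R(3,7)≠ B(3,6)–R(4,6)≠ R(3,7)–B(4,7)≠  → 6/8 unlike.
Row 4: B(4,3)–B(4,4)= B(4,4)–B(4,5)= B(4,4)–R(5,4)≠ B(4,5)–R(4,6)≠ B(4,5)–R(5,5)≠ R(4,6)–B(4,7)≠ B(4,7)–B(5,7)=  → 4/7 unlike.
Row 5: R(5,4)–R(5,5)=  → 0/1 unlike.
Total adjacent occupied pairs: 22; unlike-type pairs: 12.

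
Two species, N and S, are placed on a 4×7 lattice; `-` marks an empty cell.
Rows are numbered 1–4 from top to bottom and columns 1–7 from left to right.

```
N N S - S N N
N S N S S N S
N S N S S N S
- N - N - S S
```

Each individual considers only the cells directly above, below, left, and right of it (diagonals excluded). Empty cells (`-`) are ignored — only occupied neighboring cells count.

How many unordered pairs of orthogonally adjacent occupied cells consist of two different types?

18

Scan each occupied cell's neighbors to the right and below so each pair is counted once.
From row 1: 5 unlike of 10 pairs (running 5/10).
From row 2: 5 unlike of 13 pairs (running 10/23).
From row 3: 8 unlike of 10 pairs (running 18/33).
From row 4: 0 unlike of 1 pairs (running 18/34).
Total adjacent occupied pairs: 34; unlike-type pairs: 18.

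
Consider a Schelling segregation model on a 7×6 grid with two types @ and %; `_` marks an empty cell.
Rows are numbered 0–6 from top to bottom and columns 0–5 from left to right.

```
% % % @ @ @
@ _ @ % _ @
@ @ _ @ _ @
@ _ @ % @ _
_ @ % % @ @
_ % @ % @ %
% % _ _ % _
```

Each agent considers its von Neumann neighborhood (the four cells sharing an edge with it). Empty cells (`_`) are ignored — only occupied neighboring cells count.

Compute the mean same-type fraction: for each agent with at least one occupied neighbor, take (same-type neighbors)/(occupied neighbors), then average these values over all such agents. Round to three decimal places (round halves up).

(0,0)% 1/2
(0,1)% 2/2
(0,2)% 1/3
(0,3)@ 1/3
(0,4)@ 2/2
(0,5)@ 2/2
(1,0)@ 1/2
(1,2)@ 0/2
(1,3)% 0/3
(1,5)@ 2/2
(2,0)@ 3/3
(2,1)@ 1/1
(2,3)@ 0/2
(2,5)@ 1/1
(3,0)@ 1/1
(3,2)@ 0/2
(3,3)% 1/4
(3,4)@ 1/2
(4,1)@ 0/2
(4,2)% 1/4
(4,3)% 3/4
(4,4)@ 3/4
(4,5)@ 1/2
(5,1)% 1/3
(5,2)@ 0/3
(5,3)% 1/3
(5,4)@ 1/4
(5,5)% 0/2
(6,0)% 1/1
(6,1)% 2/2
(6,4)% 0/1
Sum over 31 agents: 1/2 + 2/2 + 1/3 + 1/3 + 2/2 + 2/2 + 1/2 + 0/2 + 0/3 + 2/2 + 3/3 + 1/1 + 0/2 + 1/1 + 1/1 + 0/2 + 1/4 + 1/2 + 0/2 + 1/4 + 3/4 + 3/4 + 1/2 + 1/3 + 0/3 + 1/3 + 1/4 + 0/2 + 1/1 + 2/2 + 0/1 = 187/12; mean = 187/12 ÷ 31 = 187/372 = 0.502688… → 0.503.

0.503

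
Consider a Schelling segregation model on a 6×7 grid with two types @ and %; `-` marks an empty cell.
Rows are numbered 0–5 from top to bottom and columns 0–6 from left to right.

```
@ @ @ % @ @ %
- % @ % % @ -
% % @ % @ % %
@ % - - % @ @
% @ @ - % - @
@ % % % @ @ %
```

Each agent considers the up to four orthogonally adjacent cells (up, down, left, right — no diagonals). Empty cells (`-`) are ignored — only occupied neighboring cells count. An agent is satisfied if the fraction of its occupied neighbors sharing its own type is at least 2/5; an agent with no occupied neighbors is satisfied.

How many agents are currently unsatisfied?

20

(0,0)@ 1/1 ✓
(0,1)@ 2/3 ✓
(0,2)@ 2/3 ✓
(0,3)% 1/3 ✗
(0,4)@ 1/3 ✗
(0,5)@ 2/3 ✓
(0,6)% 0/1 ✗
(1,1)% 1/3 ✗
(1,2)@ 2/4 ✓
(1,3)% 3/4 ✓
(1,4)% 1/4 ✗
(1,5)@ 1/3 ✗
(2,0)% 1/2 ✓
(2,1)% 3/4 ✓
(2,2)@ 1/3 ✗
(2,3)% 1/3 ✗
(2,4)@ 0/4 ✗
(2,5)% 1/4 ✗
(2,6)% 1/2 ✓
(3,0)@ 0/3 ✗
(3,1)% 1/3 ✗
(3,4)% 1/3 ✗
(3,5)@ 1/3 ✗
(3,6)@ 2/3 ✓
(4,0)% 0/3 ✗
(4,1)@ 1/4 ✗
(4,2)@ 1/2 ✓
(4,4)% 1/2 ✓
(4,6)@ 1/2 ✓
(5,0)@ 0/2 ✗
(5,1)% 1/3 ✗
(5,2)% 2/3 ✓
(5,3)% 1/2 ✓
(5,4)@ 1/3 ✗
(5,5)@ 1/2 ✓
(5,6)% 0/2 ✗
Unsatisfied: (0,3), (0,4), (0,6), (1,1), (1,4), (1,5), (2,2), (2,3), (2,4), (2,5), (3,0), (3,1), (3,4), (3,5), (4,0), (4,1), (5,0), (5,1), (5,4), (5,6) — 20 in total.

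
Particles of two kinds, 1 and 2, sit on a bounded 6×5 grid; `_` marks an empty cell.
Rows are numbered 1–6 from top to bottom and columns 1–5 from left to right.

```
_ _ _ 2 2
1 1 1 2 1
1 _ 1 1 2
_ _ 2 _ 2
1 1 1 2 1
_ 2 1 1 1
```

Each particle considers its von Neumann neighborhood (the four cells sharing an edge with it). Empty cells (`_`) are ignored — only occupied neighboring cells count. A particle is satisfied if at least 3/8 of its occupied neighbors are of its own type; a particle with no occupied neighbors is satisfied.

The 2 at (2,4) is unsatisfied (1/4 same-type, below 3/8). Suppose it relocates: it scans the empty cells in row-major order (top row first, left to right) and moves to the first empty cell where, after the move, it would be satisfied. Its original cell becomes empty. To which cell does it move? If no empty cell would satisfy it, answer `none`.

(1,3)

Vacating (2,4). Empty cells in order:
  (1,1): 0/1 same-type → still unsatisfied.
  (1,2): 0/1 same-type → still unsatisfied.
  (1,3): 1/2 same-type → satisfied — stop here.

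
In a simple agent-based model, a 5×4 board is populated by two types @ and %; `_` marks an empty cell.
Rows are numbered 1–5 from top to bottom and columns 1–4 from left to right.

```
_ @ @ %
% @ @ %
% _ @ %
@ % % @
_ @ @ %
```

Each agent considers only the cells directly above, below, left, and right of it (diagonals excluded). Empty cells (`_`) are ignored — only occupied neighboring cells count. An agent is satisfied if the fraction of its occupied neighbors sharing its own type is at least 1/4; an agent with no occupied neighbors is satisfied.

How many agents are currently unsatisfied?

Row 1: (1,2)@ 2/2 satisfied · (1,3)@ 2/3 satisfied · (1,4)% 1/2 satisfied
Row 2: (2,1)% 1/2 satisfied · (2,2)@ 2/3 satisfied · (2,3)@ 3/4 satisfied · (2,4)% 2/3 satisfied
Row 3: (3,1)% 1/2 satisfied · (3,3)@ 1/3 satisfied · (3,4)% 1/3 satisfied
Row 4: (4,1)@ 0/2 not · (4,2)% 1/3 satisfied · (4,3)% 1/4 satisfied · (4,4)@ 0/3 not
Row 5: (5,2)@ 1/2 satisfied · (5,3)@ 1/3 satisfied · (5,4)% 0/2 not
Unsatisfied: (4,1), (4,4), (5,4) — 3 in total.

3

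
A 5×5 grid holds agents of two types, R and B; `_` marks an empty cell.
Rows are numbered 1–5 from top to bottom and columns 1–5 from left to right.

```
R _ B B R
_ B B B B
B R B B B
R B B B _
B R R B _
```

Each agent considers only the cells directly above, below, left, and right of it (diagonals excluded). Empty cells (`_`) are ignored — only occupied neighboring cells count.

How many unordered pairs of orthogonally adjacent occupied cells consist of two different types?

13

Scan each occupied cell's neighbors to the right and below so each pair is counted once.
From row 1: 2 unlike of 5 pairs (running 2/5).
From row 2: 1 unlike of 7 pairs (running 3/12).
From row 3: 4 unlike of 8 pairs (running 7/20).
From row 4: 4 unlike of 7 pairs (running 11/27).
From row 5: 2 unlike of 3 pairs (running 13/30).
Total adjacent occupied pairs: 30; unlike-type pairs: 13.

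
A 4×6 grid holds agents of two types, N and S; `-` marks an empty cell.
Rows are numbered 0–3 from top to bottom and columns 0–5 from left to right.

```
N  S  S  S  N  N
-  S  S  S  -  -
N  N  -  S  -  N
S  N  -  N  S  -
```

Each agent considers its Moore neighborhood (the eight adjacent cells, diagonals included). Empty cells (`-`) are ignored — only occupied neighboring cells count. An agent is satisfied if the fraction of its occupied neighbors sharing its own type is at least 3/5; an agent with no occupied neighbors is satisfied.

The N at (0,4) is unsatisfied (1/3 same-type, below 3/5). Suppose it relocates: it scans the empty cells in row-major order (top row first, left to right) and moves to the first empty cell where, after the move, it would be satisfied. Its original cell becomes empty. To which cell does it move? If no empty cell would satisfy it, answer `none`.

Vacating (0,4). Empty cells in order:
  (1,0): 3/5 same-type → satisfied — stop here.

(1,0)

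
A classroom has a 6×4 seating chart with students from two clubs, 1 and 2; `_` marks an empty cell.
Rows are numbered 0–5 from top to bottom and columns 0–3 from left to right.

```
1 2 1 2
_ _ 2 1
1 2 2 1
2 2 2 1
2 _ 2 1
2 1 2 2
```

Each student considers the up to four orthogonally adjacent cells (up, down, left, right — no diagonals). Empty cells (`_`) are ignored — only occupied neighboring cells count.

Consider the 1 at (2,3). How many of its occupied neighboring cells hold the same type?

2

Occupied neighbors of (2,3): (1,3)=1, (3,3)=1, (2,2)=2.
Same type (1): 2 of 3.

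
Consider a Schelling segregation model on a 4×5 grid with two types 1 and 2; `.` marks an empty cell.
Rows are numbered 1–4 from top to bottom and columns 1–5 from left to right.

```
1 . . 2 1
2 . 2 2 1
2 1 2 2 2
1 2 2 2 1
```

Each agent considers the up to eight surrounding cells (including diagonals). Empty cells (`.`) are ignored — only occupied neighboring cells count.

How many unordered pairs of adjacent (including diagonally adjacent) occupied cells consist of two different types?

Scan each occupied cell's neighbors to the right and below (and the two forward diagonals) so each pair is counted once.
Row 1: 1(1,1)–2(2,1)≠ 2(1,4)–1(1,5)≠ 2(1,4)–2(2,4)= 2(1,4)–1(2,5)≠ 2(1,4)–2(2,3)= 1(1,5)–1(2,5)= 1(1,5)–2(2,4)≠  → 4/7 unlike.
Row 2: 2(2,1)–2(3,1)= 2(2,1)–1(3,2)≠ 2(2,3)–2(2,4)= 2(2,3)–2(3,3)= 2(2,3)–2(3,4)= 2(2,3)–1(3,2)≠ 2(2,4)–1(2,5)≠ 2(2,4)–2(3,4)= 2(2,4)–2(3,5)= 2(2,4)–2(3,3)= 1(2,5)–2(3,5)≠ 1(2,5)–2(3,4)≠  → 5/12 unlike.
Row 3: 2(3,1)–1(3,2)≠ 2(3,1)–1(4,1)≠ 2(3,1)–2(4,2)= 1(3,2)–2(3,3)≠ 1(3,2)–2(4,2)≠ 1(3,2)–2(4,3)≠ 1(3,2)–1(4,1)= 2(3,3)–2(3,4)= 2(3,3)–2(4,3)= 2(3,3)–2(4,4)= 2(3,3)–2(4,2)= 2(3,4)–2(3,5)= 2(3,4)–2(4,4)= 2(3,4)–1(4,5)≠ 2(3,4)–2(4,3)= 2(3,5)–1(4,5)≠ 2(3,5)–2(4,4)=  → 7/17 unlike.
Row 4: 1(4,1)–2(4,2)≠ 2(4,2)–2(4,3)= 2(4,3)–2(4,4)= 2(4,4)–1(4,5)≠  → 2/4 unlike.
Total adjacent occupied pairs: 40; unlike-type pairs: 18.

18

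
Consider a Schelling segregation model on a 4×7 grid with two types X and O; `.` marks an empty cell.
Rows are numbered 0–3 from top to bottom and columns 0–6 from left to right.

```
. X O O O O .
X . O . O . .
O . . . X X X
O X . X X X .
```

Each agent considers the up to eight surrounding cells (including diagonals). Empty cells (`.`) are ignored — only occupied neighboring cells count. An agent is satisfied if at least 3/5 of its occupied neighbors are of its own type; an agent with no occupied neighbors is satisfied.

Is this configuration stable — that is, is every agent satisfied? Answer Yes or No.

(0,1)X 1/3 ✗
(0,2)O 2/3 ✓
(0,3)O 4/4 ✓
(0,4)O 3/3 ✓
(0,5)O 2/2 ✓
(1,0)X 1/2 ✗
(1,2)O 2/3 ✓
(1,4)O 3/5 ✓
(2,0)O 1/3 ✗
(2,4)X 4/5 ✓
(2,5)X 4/5 ✓
(2,6)X 2/2 ✓
(3,0)O 1/2 ✗
(3,1)X 0/2 ✗
(3,3)X 2/2 ✓
(3,4)X 4/4 ✓
(3,5)X 4/4 ✓
For instance (0,1) has only 1/3 same-type neighbors, below 3/5.

No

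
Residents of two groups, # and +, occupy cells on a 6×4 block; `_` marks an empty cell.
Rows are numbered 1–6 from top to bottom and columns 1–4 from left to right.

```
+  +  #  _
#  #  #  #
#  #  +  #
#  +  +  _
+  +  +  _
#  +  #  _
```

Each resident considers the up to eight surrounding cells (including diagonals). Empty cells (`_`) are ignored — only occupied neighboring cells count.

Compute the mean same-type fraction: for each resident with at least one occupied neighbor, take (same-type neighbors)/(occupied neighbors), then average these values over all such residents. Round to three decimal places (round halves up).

0.525

(1,1)+ 1/3
(1,2)+ 1/5
(1,3)# 3/4
(2,1)# 3/5
(2,2)# 5/8
(2,3)# 5/7
(2,4)# 3/4
(3,1)# 4/5
(3,2)# 5/8
(3,3)+ 2/7
(3,4)# 2/4
(4,1)# 2/5
(4,2)+ 5/8
(4,3)+ 4/6
(5,1)+ 3/5
(5,2)+ 5/8
(5,3)+ 4/5
(6,1)# 0/3
(6,2)+ 3/5
(6,3)# 0/3
Sum over 20 residents: 1/3 + 1/5 + 3/4 + 3/5 + 5/8 + 5/7 + 3/4 + 4/5 + 5/8 + 2/7 + 2/4 + 2/5 + 5/8 + 4/6 + 3/5 + 5/8 + 4/5 + 0/3 + 3/5 + 0/3 = 21/2; mean = 21/2 ÷ 20 = 21/40 = 0.525 → 0.525.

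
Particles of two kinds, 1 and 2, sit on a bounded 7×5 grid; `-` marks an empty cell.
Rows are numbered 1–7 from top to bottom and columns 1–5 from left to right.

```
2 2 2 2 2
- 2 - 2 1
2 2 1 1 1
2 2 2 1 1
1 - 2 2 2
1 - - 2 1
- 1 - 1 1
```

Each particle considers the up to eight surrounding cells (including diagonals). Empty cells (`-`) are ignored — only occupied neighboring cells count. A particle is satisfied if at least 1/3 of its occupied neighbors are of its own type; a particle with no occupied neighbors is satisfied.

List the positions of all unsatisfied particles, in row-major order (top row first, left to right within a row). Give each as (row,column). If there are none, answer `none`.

(1,1)2 2/2 satisfied
(1,2)2 3/3 satisfied
(1,3)2 4/4 satisfied
(1,4)2 3/4 satisfied
(1,5)2 2/3 satisfied
(2,2)2 5/6 satisfied
(2,4)2 3/7 satisfied
(2,5)1 2/5 satisfied
(3,1)2 4/4 satisfied
(3,2)2 5/6 satisfied
(3,3)1 2/7 not
(3,4)1 5/7 satisfied
(3,5)1 4/5 satisfied
(4,1)2 3/4 satisfied
(4,2)2 5/7 satisfied
(4,3)2 4/7 satisfied
(4,4)1 4/8 satisfied
(4,5)1 3/5 satisfied
(5,1)1 1/3 satisfied
(5,3)2 4/5 satisfied
(5,4)2 4/7 satisfied
(5,5)2 2/5 satisfied
(6,1)1 2/2 satisfied
(6,4)2 3/6 satisfied
(6,5)1 2/5 satisfied
(7,2)1 1/1 satisfied
(7,4)1 2/3 satisfied
(7,5)1 2/3 satisfied

(3,3)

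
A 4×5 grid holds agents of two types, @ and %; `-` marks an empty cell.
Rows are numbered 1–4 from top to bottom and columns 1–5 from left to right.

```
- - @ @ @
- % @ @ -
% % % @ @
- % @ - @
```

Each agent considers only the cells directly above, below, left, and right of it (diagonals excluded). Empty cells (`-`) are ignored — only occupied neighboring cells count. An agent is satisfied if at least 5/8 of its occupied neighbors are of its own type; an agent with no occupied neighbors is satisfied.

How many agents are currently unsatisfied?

5

Row 1: (1,3)@ 2/2 ok · (1,4)@ 3/3 ok · (1,5)@ 1/1 ok
Row 2: (2,2)% 1/2 unhappy · (2,3)@ 2/4 unhappy · (2,4)@ 3/3 ok
Row 3: (3,1)% 1/1 ok · (3,2)% 4/4 ok · (3,3)% 1/4 unhappy · (3,4)@ 2/3 ok · (3,5)@ 2/2 ok
Row 4: (4,2)% 1/2 unhappy · (4,3)@ 0/2 unhappy · (4,5)@ 1/1 ok
Unsatisfied: (2,2), (2,3), (3,3), (4,2), (4,3) — 5 in total.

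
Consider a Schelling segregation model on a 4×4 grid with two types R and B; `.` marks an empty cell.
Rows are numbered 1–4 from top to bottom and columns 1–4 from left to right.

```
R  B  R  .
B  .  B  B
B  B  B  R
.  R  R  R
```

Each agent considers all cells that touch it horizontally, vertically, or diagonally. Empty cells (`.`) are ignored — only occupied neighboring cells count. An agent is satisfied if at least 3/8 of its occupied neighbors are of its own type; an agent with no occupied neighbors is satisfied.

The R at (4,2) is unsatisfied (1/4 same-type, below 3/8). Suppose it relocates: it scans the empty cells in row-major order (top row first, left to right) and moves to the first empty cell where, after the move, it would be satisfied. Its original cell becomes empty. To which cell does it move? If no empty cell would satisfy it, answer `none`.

none

Vacating (4,2). Empty cells in order:
  (1,4): 1/3 same-type → still unsatisfied.
  (2,2): 2/8 same-type → still unsatisfied.
  (4,1): 0/2 same-type → still unsatisfied.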